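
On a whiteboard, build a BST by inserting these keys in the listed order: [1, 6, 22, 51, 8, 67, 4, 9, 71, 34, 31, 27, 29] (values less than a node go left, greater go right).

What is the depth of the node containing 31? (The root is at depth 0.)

1: root
6: right child of 1 (depth 1)
22: right child of 6 (depth 2)
51: right child of 22 (depth 3)
8: left child of 22 (depth 3)
67: right child of 51 (depth 4)
4: left child of 6 (depth 2)
9: right child of 8 (depth 4)
71: right child of 67 (depth 5)
34: left child of 51 (depth 4)
31: left child of 34 (depth 5)
27: left child of 31 (depth 6)
29: right child of 27 (depth 7)

Path to 31: 1 → 6 → 22 → 51 → 34 → 31, which is 5 edges.

5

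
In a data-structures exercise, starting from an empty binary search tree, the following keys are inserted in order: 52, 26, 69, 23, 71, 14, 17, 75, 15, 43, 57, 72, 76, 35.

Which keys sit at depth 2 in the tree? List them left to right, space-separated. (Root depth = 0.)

52: root
26: left child of 52 (depth 1)
69: right child of 52 (depth 1)
23: left child of 26 (depth 2)
71: right child of 69 (depth 2)
14: left child of 23 (depth 3)
17: right child of 14 (depth 4)
75: right child of 71 (depth 3)
15: left child of 17 (depth 5)
43: right child of 26 (depth 2)
57: left child of 69 (depth 2)
72: left child of 75 (depth 4)
76: right child of 75 (depth 4)
35: left child of 43 (depth 3)

23 43 57 71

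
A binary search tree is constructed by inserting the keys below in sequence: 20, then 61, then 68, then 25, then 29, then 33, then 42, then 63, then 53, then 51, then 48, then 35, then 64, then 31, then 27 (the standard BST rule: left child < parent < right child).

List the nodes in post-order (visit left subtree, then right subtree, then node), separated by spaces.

20: root
61: right child of 20 (depth 1)
68: right child of 61 (depth 2)
25: left child of 61 (depth 2)
29: right child of 25 (depth 3)
33: right child of 29 (depth 4)
42: right child of 33 (depth 5)
63: left child of 68 (depth 3)
53: right child of 42 (depth 6)
51: left child of 53 (depth 7)
48: left child of 51 (depth 8)
35: left child of 42 (depth 6)
64: right child of 63 (depth 4)
31: left child of 33 (depth 5)
27: left child of 29 (depth 4)

27 31 35 48 51 53 42 33 29 25 64 63 68 61 20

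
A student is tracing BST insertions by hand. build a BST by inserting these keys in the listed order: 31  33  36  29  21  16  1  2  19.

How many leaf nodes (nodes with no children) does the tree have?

Insert 31: tree is empty, so 31 becomes the root.
Insert 33: 33 > 31 → go right. Place as right child of 31.
Insert 36: 36 > 31 → go right; 36 > 33 → go right. Place as right child of 33.
Insert 29: 29 < 31 → go left. Place as left child of 31.
Insert 21: 21 < 31 → go left; 21 < 29 → go left. Place as left child of 29.
Insert 16: 16 < 31 → go left; 16 < 29 → go left; 16 < 21 → go left. Place as left child of 21.
Insert 1: 1 < 31 → go left; 1 < 29 → go left; 1 < 21 → go left; 1 < 16 → go left. Place as left child of 16.
Insert 2: 2 < 31 → go left; 2 < 29 → go left; 2 < 21 → go left; 2 < 16 → go left; 2 > 1 → go right. Place as right child of 1.
Insert 19: 19 < 31 → go left; 19 < 29 → go left; 19 < 21 → go left; 19 > 16 → go right. Place as right child of 16.

Leaves: 2, 19, 36 — 3 in total.

3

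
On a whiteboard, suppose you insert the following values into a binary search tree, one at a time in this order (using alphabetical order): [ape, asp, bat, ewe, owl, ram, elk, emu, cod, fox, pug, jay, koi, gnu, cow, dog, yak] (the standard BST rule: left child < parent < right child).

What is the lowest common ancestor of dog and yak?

ape: root
asp: right child of ape (depth 1)
bat: right child of asp (depth 2)
ewe: right child of bat (depth 3)
owl: right child of ewe (depth 4)
ram: right child of owl (depth 5)
elk: left child of ewe (depth 4)
emu: right child of elk (depth 5)
cod: left child of elk (depth 5)
fox: left child of owl (depth 5)
pug: left child of ram (depth 6)
jay: right child of fox (depth 6)
koi: right child of jay (depth 7)
gnu: left child of jay (depth 7)
cow: right child of cod (depth 6)
dog: right child of cow (depth 7)
yak: right child of ram (depth 6)

Path to dog: ape → asp → bat → ewe → elk → cod → cow → dog
Path to yak: ape → asp → bat → ewe → owl → ram → yak
The paths share a prefix ending at ewe, then split left and right.

ewe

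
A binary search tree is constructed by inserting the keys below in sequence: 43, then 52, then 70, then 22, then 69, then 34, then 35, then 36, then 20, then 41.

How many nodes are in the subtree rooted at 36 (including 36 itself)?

43: root
52: right child of 43 (depth 1)
70: right child of 52 (depth 2)
22: left child of 43 (depth 1)
69: left child of 70 (depth 3)
34: right child of 22 (depth 2)
35: right child of 34 (depth 3)
36: right child of 35 (depth 4)
20: left child of 22 (depth 2)
41: right child of 36 (depth 5)

Subtree rooted at 36 contains: 36, 41 — 2 nodes.

2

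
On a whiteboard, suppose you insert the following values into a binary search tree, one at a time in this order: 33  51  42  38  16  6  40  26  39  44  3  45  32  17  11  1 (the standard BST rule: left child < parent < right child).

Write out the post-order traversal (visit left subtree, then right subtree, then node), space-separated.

1 3 11 6 17 32 26 16 39 40 38 45 44 42 51 33

33: root
51: right child of 33 (depth 1)
42: left child of 51 (depth 2)
38: left child of 42 (depth 3)
16: left child of 33 (depth 1)
6: left child of 16 (depth 2)
40: right child of 38 (depth 4)
26: right child of 16 (depth 2)
39: left child of 40 (depth 5)
44: right child of 42 (depth 3)
3: left child of 6 (depth 3)
45: right child of 44 (depth 4)
32: right child of 26 (depth 3)
17: left child of 26 (depth 3)
11: right child of 6 (depth 3)
1: left child of 3 (depth 4)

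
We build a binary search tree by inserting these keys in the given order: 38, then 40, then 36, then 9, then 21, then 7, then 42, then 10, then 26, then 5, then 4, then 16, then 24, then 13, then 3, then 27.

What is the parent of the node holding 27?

26

38: root
40: right child of 38 (depth 1)
36: left child of 38 (depth 1)
9: left child of 36 (depth 2)
21: right child of 9 (depth 3)
7: left child of 9 (depth 3)
42: right child of 40 (depth 2)
10: left child of 21 (depth 4)
26: right child of 21 (depth 4)
5: left child of 7 (depth 4)
4: left child of 5 (depth 5)
16: right child of 10 (depth 5)
24: left child of 26 (depth 5)
13: left child of 16 (depth 6)
3: left child of 4 (depth 6)
27: right child of 26 (depth 5)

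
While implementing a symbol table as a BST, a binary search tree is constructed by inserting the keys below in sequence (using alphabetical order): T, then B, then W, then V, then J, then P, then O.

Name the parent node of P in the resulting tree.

Insert T: tree is empty, so T becomes the root.
Insert B: B < T → go left. Place as left child of T.
Insert W: W > T → go right. Place as right child of T.
Insert V: V > T → go right; V < W → go left. Place as left child of W.
Insert J: J < T → go left; J > B → go right. Place as right child of B.
Insert P: P < T → go left; P > B → go right; P > J → go right. Place as right child of J.
Insert O: O < T → go left; O > B → go right; O > J → go right; O < P → go left. Place as left child of P.

J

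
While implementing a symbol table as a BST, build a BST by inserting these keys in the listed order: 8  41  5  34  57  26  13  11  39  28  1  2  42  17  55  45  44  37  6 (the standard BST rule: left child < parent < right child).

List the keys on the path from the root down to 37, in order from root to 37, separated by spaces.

8 41 34 39 37

Insert 8: tree is empty, so 8 becomes the root.
Insert 41: 41 > 8 → go right. Place as right child of 8.
Insert 5: 5 < 8 → go left. Place as left child of 8.
Insert 34: 34 > 8 → go right; 34 < 41 → go left. Place as left child of 41.
Insert 57: 57 > 8 → go right; 57 > 41 → go right. Place as right child of 41.
Insert 26: 26 > 8 → go right; 26 < 41 → go left; 26 < 34 → go left. Place as left child of 34.
Insert 13: 13 > 8 → go right; 13 < 41 → go left; 13 < 34 → go left; 13 < 26 → go left. Place as left child of 26.
Insert 11: 11 > 8 → go right; 11 < 41 → go left; 11 < 34 → go left; 11 < 26 → go left; 11 < 13 → go left. Place as left child of 13.
Insert 39: 39 > 8 → go right; 39 < 41 → go left; 39 > 34 → go right. Place as right child of 34.
Insert 28: 28 > 8 → go right; 28 < 41 → go left; 28 < 34 → go left; 28 > 26 → go right. Place as right child of 26.
Insert 1: 1 < 8 → go left; 1 < 5 → go left. Place as left child of 5.
Insert 2: 2 < 8 → go left; 2 < 5 → go left; 2 > 1 → go right. Place as right child of 1.
Insert 42: 42 > 8 → go right; 42 > 41 → go right; 42 < 57 → go left. Place as left child of 57.
Insert 17: 17 > 8 → go right; 17 < 41 → go left; 17 < 34 → go left; 17 < 26 → go left; 17 > 13 → go right. Place as right child of 13.
Insert 55: 55 > 8 → go right; 55 > 41 → go right; 55 < 57 → go left; 55 > 42 → go right. Place as right child of 42.
Insert 45: 45 > 8 → go right; 45 > 41 → go right; 45 < 57 → go left; 45 > 42 → go right; 45 < 55 → go left. Place as left child of 55.
Insert 44: 44 > 8 → go right; 44 > 41 → go right; 44 < 57 → go left; 44 > 42 → go right; 44 < 55 → go left; 44 < 45 → go left. Place as left child of 45.
Insert 37: 37 > 8 → go right; 37 < 41 → go left; 37 > 34 → go right; 37 < 39 → go left. Place as left child of 39.
Insert 6: 6 < 8 → go left; 6 > 5 → go right. Place as right child of 5.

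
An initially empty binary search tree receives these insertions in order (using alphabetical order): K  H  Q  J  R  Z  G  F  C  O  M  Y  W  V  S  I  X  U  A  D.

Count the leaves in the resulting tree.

6

Resulting structure (node: left, right):
  K: L=H, R=Q
  H: L=G, R=J
  Q: L=O, R=R
  J: L=I, R=–
  R: L=–, R=Z
  Z: L=Y, R=–
  G: L=F, R=–
  F: L=C, R=–
  C: L=A, R=D
  O: L=M, R=–
  M: L=–, R=–
  Y: L=W, R=–
  W: L=V, R=X
  V: L=S, R=–
  S: L=–, R=U
  I: L=–, R=–
  X: L=–, R=–
  U: L=–, R=–
  A: L=–, R=–
  D: L=–, R=–

Leaves: A, D, I, M, U, X — 6 in total.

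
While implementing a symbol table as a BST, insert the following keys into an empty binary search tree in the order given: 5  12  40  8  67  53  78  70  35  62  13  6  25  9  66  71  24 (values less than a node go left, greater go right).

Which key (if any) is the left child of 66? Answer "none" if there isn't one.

Insert 5: tree is empty, so 5 becomes the root.
Insert 12: 12 > 5 → go right. Place as right child of 5.
Insert 40: 40 > 5 → go right; 40 > 12 → go right. Place as right child of 12.
Insert 8: 8 > 5 → go right; 8 < 12 → go left. Place as left child of 12.
Insert 67: 67 > 5 → go right; 67 > 12 → go right; 67 > 40 → go right. Place as right child of 40.
Insert 53: 53 > 5 → go right; 53 > 12 → go right; 53 > 40 → go right; 53 < 67 → go left. Place as left child of 67.
Insert 78: 78 > 5 → go right; 78 > 12 → go right; 78 > 40 → go right; 78 > 67 → go right. Place as right child of 67.
Insert 70: 70 > 5 → go right; 70 > 12 → go right; 70 > 40 → go right; 70 > 67 → go right; 70 < 78 → go left. Place as left child of 78.
Insert 35: 35 > 5 → go right; 35 > 12 → go right; 35 < 40 → go left. Place as left child of 40.
Insert 62: 62 > 5 → go right; 62 > 12 → go right; 62 > 40 → go right; 62 < 67 → go left; 62 > 53 → go right. Place as right child of 53.
Insert 13: 13 > 5 → go right; 13 > 12 → go right; 13 < 40 → go left; 13 < 35 → go left. Place as left child of 35.
Insert 6: 6 > 5 → go right; 6 < 12 → go left; 6 < 8 → go left. Place as left child of 8.
Insert 25: 25 > 5 → go right; 25 > 12 → go right; 25 < 40 → go left; 25 < 35 → go left; 25 > 13 → go right. Place as right child of 13.
Insert 9: 9 > 5 → go right; 9 < 12 → go left; 9 > 8 → go right. Place as right child of 8.
Insert 66: 66 > 5 → go right; 66 > 12 → go right; 66 > 40 → go right; 66 < 67 → go left; 66 > 53 → go right; 66 > 62 → go right. Place as right child of 62.
Insert 71: 71 > 5 → go right; 71 > 12 → go right; 71 > 40 → go right; 71 > 67 → go right; 71 < 78 → go left; 71 > 70 → go right. Place as right child of 70.
Insert 24: 24 > 5 → go right; 24 > 12 → go right; 24 < 40 → go left; 24 < 35 → go left; 24 > 13 → go right; 24 < 25 → go left. Place as left child of 25.

none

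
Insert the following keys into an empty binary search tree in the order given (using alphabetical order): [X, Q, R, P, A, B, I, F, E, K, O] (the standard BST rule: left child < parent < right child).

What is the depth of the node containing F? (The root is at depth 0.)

X: root
Q: left child of X (depth 1)
R: right child of Q (depth 2)
P: left child of Q (depth 2)
A: left child of P (depth 3)
B: right child of A (depth 4)
I: right child of B (depth 5)
F: left child of I (depth 6)
E: left child of F (depth 7)
K: right child of I (depth 6)
O: right child of K (depth 7)

Path to F: X → Q → P → A → B → I → F, which is 6 edges.

6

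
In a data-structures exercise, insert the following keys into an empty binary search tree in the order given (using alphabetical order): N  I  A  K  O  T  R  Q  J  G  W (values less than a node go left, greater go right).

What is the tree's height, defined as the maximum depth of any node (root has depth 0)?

Insert N: tree is empty, so N becomes the root.
Insert I: I < N → go left. Place as left child of N.
Insert A: A < N → go left; A < I → go left. Place as left child of I.
Insert K: K < N → go left; K > I → go right. Place as right child of I.
Insert O: O > N → go right. Place as right child of N.
Insert T: T > N → go right; T > O → go right. Place as right child of O.
Insert R: R > N → go right; R > O → go right; R < T → go left. Place as left child of T.
Insert Q: Q > N → go right; Q > O → go right; Q < T → go left; Q < R → go left. Place as left child of R.
Insert J: J < N → go left; J > I → go right; J < K → go left. Place as left child of K.
Insert G: G < N → go left; G < I → go left; G > A → go right. Place as right child of A.
Insert W: W > N → go right; W > O → go right; W > T → go right. Place as right child of T.

The deepest node is Q at depth 4.

4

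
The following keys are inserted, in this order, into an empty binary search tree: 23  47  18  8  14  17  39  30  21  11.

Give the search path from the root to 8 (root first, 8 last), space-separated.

23: root
47: right child of 23 (depth 1)
18: left child of 23 (depth 1)
8: left child of 18 (depth 2)
14: right child of 8 (depth 3)
17: right child of 14 (depth 4)
39: left child of 47 (depth 2)
30: left child of 39 (depth 3)
21: right child of 18 (depth 2)
11: left child of 14 (depth 4)

23 18 8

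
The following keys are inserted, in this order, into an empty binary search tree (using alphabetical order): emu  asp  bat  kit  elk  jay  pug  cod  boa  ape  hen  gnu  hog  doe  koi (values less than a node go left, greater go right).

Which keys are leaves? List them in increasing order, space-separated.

ape boa doe gnu hog koi

Resulting structure (node: left, right):
  emu: L=asp, R=kit
  asp: L=ape, R=bat
  bat: L=–, R=elk
  kit: L=jay, R=pug
  elk: L=cod, R=–
  jay: L=hen, R=–
  pug: L=koi, R=–
  cod: L=boa, R=doe
  boa: L=–, R=–
  ape: L=–, R=–
  hen: L=gnu, R=hog
  gnu: L=–, R=–
  hog: L=–, R=–
  doe: L=–, R=–
  koi: L=–, R=–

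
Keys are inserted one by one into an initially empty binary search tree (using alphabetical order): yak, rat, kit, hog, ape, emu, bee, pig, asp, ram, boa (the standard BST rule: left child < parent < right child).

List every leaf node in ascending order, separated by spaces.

asp boa ram

Insert yak: tree is empty, so yak becomes the root.
Insert rat: rat < yak → go left. Place as left child of yak.
Insert kit: kit < yak → go left; kit < rat → go left. Place as left child of rat.
Insert hog: hog < yak → go left; hog < rat → go left; hog < kit → go left. Place as left child of kit.
Insert ape: ape < yak → go left; ape < rat → go left; ape < kit → go left; ape < hog → go left. Place as left child of hog.
Insert emu: emu < yak → go left; emu < rat → go left; emu < kit → go left; emu < hog → go left; emu > ape → go right. Place as right child of ape.
Insert bee: bee < yak → go left; bee < rat → go left; bee < kit → go left; bee < hog → go left; bee > ape → go right; bee < emu → go left. Place as left child of emu.
Insert pig: pig < yak → go left; pig < rat → go left; pig > kit → go right. Place as right child of kit.
Insert asp: asp < yak → go left; asp < rat → go left; asp < kit → go left; asp < hog → go left; asp > ape → go right; asp < emu → go left; asp < bee → go left. Place as left child of bee.
Insert ram: ram < yak → go left; ram < rat → go left; ram > kit → go right; ram > pig → go right. Place as right child of pig.
Insert boa: boa < yak → go left; boa < rat → go left; boa < kit → go left; boa < hog → go left; boa > ape → go right; boa < emu → go left; boa > bee → go right. Place as right child of bee.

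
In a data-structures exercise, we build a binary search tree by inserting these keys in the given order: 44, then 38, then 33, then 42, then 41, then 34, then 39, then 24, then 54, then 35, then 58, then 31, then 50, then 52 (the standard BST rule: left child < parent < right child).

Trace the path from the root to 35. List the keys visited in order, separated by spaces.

Resulting structure (node: left, right):
  44: L=38, R=54
  38: L=33, R=42
  33: L=24, R=34
  42: L=41, R=–
  41: L=39, R=–
  34: L=–, R=35
  39: L=–, R=–
  24: L=–, R=31
  54: L=50, R=58
  35: L=–, R=–
  58: L=–, R=–
  31: L=–, R=–
  50: L=–, R=52
  52: L=–, R=–

44 38 33 34 35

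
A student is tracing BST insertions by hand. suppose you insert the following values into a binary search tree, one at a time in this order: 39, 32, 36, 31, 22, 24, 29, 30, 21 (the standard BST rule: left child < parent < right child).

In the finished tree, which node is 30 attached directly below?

Insert 39: tree is empty, so 39 becomes the root.
Insert 32: 32 < 39 → go left. Place as left child of 39.
Insert 36: 36 < 39 → go left; 36 > 32 → go right. Place as right child of 32.
Insert 31: 31 < 39 → go left; 31 < 32 → go left. Place as left child of 32.
Insert 22: 22 < 39 → go left; 22 < 32 → go left; 22 < 31 → go left. Place as left child of 31.
Insert 24: 24 < 39 → go left; 24 < 32 → go left; 24 < 31 → go left; 24 > 22 → go right. Place as right child of 22.
Insert 29: 29 < 39 → go left; 29 < 32 → go left; 29 < 31 → go left; 29 > 22 → go right; 29 > 24 → go right. Place as right child of 24.
Insert 30: 30 < 39 → go left; 30 < 32 → go left; 30 < 31 → go left; 30 > 22 → go right; 30 > 24 → go right; 30 > 29 → go right. Place as right child of 29.
Insert 21: 21 < 39 → go left; 21 < 32 → go left; 21 < 31 → go left; 21 < 22 → go left. Place as left child of 22.

29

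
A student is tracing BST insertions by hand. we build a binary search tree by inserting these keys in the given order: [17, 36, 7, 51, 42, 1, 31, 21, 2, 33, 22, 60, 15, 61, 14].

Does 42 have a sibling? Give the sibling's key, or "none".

60

Resulting structure (node: left, right):
  17: L=7, R=36
  36: L=31, R=51
  7: L=1, R=15
  51: L=42, R=60
  42: L=–, R=–
  1: L=–, R=2
  31: L=21, R=33
  21: L=–, R=22
  2: L=–, R=–
  33: L=–, R=–
  22: L=–, R=–
  60: L=–, R=61
  15: L=14, R=–
  61: L=–, R=–
  14: L=–, R=–

42's parent is 51; the other child of 51 is 60.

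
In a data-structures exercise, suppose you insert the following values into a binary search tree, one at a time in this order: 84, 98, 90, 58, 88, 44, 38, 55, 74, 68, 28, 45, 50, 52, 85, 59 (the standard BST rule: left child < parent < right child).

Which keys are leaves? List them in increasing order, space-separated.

28 52 59 85

Resulting structure (node: left, right):
  84: L=58, R=98
  98: L=90, R=–
  90: L=88, R=–
  58: L=44, R=74
  88: L=85, R=–
  44: L=38, R=55
  38: L=28, R=–
  55: L=45, R=–
  74: L=68, R=–
  68: L=59, R=–
  28: L=–, R=–
  45: L=–, R=50
  50: L=–, R=52
  52: L=–, R=–
  85: L=–, R=–
  59: L=–, R=–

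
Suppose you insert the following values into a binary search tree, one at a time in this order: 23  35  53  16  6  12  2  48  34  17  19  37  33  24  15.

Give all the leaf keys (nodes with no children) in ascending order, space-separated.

2 15 19 24 37

Insert 23: tree is empty, so 23 becomes the root.
Insert 35: 35 > 23 → go right. Place as right child of 23.
Insert 53: 53 > 23 → go right; 53 > 35 → go right. Place as right child of 35.
Insert 16: 16 < 23 → go left. Place as left child of 23.
Insert 6: 6 < 23 → go left; 6 < 16 → go left. Place as left child of 16.
Insert 12: 12 < 23 → go left; 12 < 16 → go left; 12 > 6 → go right. Place as right child of 6.
Insert 2: 2 < 23 → go left; 2 < 16 → go left; 2 < 6 → go left. Place as left child of 6.
Insert 48: 48 > 23 → go right; 48 > 35 → go right; 48 < 53 → go left. Place as left child of 53.
Insert 34: 34 > 23 → go right; 34 < 35 → go left. Place as left child of 35.
Insert 17: 17 < 23 → go left; 17 > 16 → go right. Place as right child of 16.
Insert 19: 19 < 23 → go left; 19 > 16 → go right; 19 > 17 → go right. Place as right child of 17.
Insert 37: 37 > 23 → go right; 37 > 35 → go right; 37 < 53 → go left; 37 < 48 → go left. Place as left child of 48.
Insert 33: 33 > 23 → go right; 33 < 35 → go left; 33 < 34 → go left. Place as left child of 34.
Insert 24: 24 > 23 → go right; 24 < 35 → go left; 24 < 34 → go left; 24 < 33 → go left. Place as left child of 33.
Insert 15: 15 < 23 → go left; 15 < 16 → go left; 15 > 6 → go right; 15 > 12 → go right. Place as right child of 12.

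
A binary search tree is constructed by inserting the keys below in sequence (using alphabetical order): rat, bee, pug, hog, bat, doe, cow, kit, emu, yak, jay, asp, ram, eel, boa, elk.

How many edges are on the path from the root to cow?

5

rat: root
bee: left child of rat (depth 1)
pug: right child of bee (depth 2)
hog: left child of pug (depth 3)
bat: left child of bee (depth 2)
doe: left child of hog (depth 4)
cow: left child of doe (depth 5)
kit: right child of hog (depth 4)
emu: right child of doe (depth 5)
yak: right child of rat (depth 1)
jay: left child of kit (depth 5)
asp: left child of bat (depth 3)
ram: right child of pug (depth 3)
eel: left child of emu (depth 6)
boa: left child of cow (depth 6)
elk: right child of eel (depth 7)

Path to cow: rat → bee → pug → hog → doe → cow, which is 5 edges.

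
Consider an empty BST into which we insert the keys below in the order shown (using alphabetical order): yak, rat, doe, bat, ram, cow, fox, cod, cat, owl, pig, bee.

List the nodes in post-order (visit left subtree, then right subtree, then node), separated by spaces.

Resulting structure (node: left, right):
  yak: L=rat, R=–
  rat: L=doe, R=–
  doe: L=bat, R=ram
  bat: L=–, R=cow
  ram: L=fox, R=–
  cow: L=cod, R=–
  fox: L=–, R=owl
  cod: L=cat, R=–
  cat: L=bee, R=–
  owl: L=–, R=pig
  pig: L=–, R=–
  bee: L=–, R=–

bee cat cod cow bat pig owl fox ram doe rat yak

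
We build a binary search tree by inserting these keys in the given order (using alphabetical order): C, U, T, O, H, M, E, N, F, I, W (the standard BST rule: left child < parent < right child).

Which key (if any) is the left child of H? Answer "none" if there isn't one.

E

Insert C: tree is empty, so C becomes the root.
Insert U: U > C → go right. Place as right child of C.
Insert T: T > C → go right; T < U → go left. Place as left child of U.
Insert O: O > C → go right; O < U → go left; O < T → go left. Place as left child of T.
Insert H: H > C → go right; H < U → go left; H < T → go left; H < O → go left. Place as left child of O.
Insert M: M > C → go right; M < U → go left; M < T → go left; M < O → go left; M > H → go right. Place as right child of H.
Insert E: E > C → go right; E < U → go left; E < T → go left; E < O → go left; E < H → go left. Place as left child of H.
Insert N: N > C → go right; N < U → go left; N < T → go left; N < O → go left; N > H → go right; N > M → go right. Place as right child of M.
Insert F: F > C → go right; F < U → go left; F < T → go left; F < O → go left; F < H → go left; F > E → go right. Place as right child of E.
Insert I: I > C → go right; I < U → go left; I < T → go left; I < O → go left; I > H → go right; I < M → go left. Place as left child of M.
Insert W: W > C → go right; W > U → go right. Place as right child of U.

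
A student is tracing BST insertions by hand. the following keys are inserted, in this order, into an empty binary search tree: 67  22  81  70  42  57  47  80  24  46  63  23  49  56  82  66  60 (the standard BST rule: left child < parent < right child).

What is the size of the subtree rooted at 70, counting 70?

2

67: root
22: left child of 67 (depth 1)
81: right child of 67 (depth 1)
70: left child of 81 (depth 2)
42: right child of 22 (depth 2)
57: right child of 42 (depth 3)
47: left child of 57 (depth 4)
80: right child of 70 (depth 3)
24: left child of 42 (depth 3)
46: left child of 47 (depth 5)
63: right child of 57 (depth 4)
23: left child of 24 (depth 4)
49: right child of 47 (depth 5)
56: right child of 49 (depth 6)
82: right child of 81 (depth 2)
66: right child of 63 (depth 5)
60: left child of 63 (depth 5)

Subtree rooted at 70 contains: 70, 80 — 2 nodes.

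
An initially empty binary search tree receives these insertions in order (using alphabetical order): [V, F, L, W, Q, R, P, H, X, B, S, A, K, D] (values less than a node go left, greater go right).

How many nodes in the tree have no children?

V: root
F: left child of V (depth 1)
L: right child of F (depth 2)
W: right child of V (depth 1)
Q: right child of L (depth 3)
R: right child of Q (depth 4)
P: left child of Q (depth 4)
H: left child of L (depth 3)
X: right child of W (depth 2)
B: left child of F (depth 2)
S: right child of R (depth 5)
A: left child of B (depth 3)
K: right child of H (depth 4)
D: right child of B (depth 3)

Leaves: A, D, K, P, S, X — 6 in total.

6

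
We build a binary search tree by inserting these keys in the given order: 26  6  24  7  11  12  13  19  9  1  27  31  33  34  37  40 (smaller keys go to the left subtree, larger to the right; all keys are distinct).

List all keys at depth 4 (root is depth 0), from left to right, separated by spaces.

Insert 26: tree is empty, so 26 becomes the root.
Insert 6: 6 < 26 → go left. Place as left child of 26.
Insert 24: 24 < 26 → go left; 24 > 6 → go right. Place as right child of 6.
Insert 7: 7 < 26 → go left; 7 > 6 → go right; 7 < 24 → go left. Place as left child of 24.
Insert 11: 11 < 26 → go left; 11 > 6 → go right; 11 < 24 → go left; 11 > 7 → go right. Place as right child of 7.
Insert 12: 12 < 26 → go left; 12 > 6 → go right; 12 < 24 → go left; 12 > 7 → go right; 12 > 11 → go right. Place as right child of 11.
Insert 13: 13 < 26 → go left; 13 > 6 → go right; 13 < 24 → go left; 13 > 7 → go right; 13 > 11 → go right; 13 > 12 → go right. Place as right child of 12.
Insert 19: 19 < 26 → go left; 19 > 6 → go right; 19 < 24 → go left; 19 > 7 → go right; 19 > 11 → go right; 19 > 12 → go right; 19 > 13 → go right. Place as right child of 13.
Insert 9: 9 < 26 → go left; 9 > 6 → go right; 9 < 24 → go left; 9 > 7 → go right; 9 < 11 → go left. Place as left child of 11.
Insert 1: 1 < 26 → go left; 1 < 6 → go left. Place as left child of 6.
Insert 27: 27 > 26 → go right. Place as right child of 26.
Insert 31: 31 > 26 → go right; 31 > 27 → go right. Place as right child of 27.
Insert 33: 33 > 26 → go right; 33 > 27 → go right; 33 > 31 → go right. Place as right child of 31.
Insert 34: 34 > 26 → go right; 34 > 27 → go right; 34 > 31 → go right; 34 > 33 → go right. Place as right child of 33.
Insert 37: 37 > 26 → go right; 37 > 27 → go right; 37 > 31 → go right; 37 > 33 → go right; 37 > 34 → go right. Place as right child of 34.
Insert 40: 40 > 26 → go right; 40 > 27 → go right; 40 > 31 → go right; 40 > 33 → go right; 40 > 34 → go right; 40 > 37 → go right. Place as right child of 37.

11 34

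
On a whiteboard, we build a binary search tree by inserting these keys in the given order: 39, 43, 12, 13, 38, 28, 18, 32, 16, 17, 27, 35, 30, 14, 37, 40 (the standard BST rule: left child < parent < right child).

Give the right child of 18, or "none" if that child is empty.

27

Insert 39: tree is empty, so 39 becomes the root.
Insert 43: 43 > 39 → go right. Place as right child of 39.
Insert 12: 12 < 39 → go left. Place as left child of 39.
Insert 13: 13 < 39 → go left; 13 > 12 → go right. Place as right child of 12.
Insert 38: 38 < 39 → go left; 38 > 12 → go right; 38 > 13 → go right. Place as right child of 13.
Insert 28: 28 < 39 → go left; 28 > 12 → go right; 28 > 13 → go right; 28 < 38 → go left. Place as left child of 38.
Insert 18: 18 < 39 → go left; 18 > 12 → go right; 18 > 13 → go right; 18 < 38 → go left; 18 < 28 → go left. Place as left child of 28.
Insert 32: 32 < 39 → go left; 32 > 12 → go right; 32 > 13 → go right; 32 < 38 → go left; 32 > 28 → go right. Place as right child of 28.
Insert 16: 16 < 39 → go left; 16 > 12 → go right; 16 > 13 → go right; 16 < 38 → go left; 16 < 28 → go left; 16 < 18 → go left. Place as left child of 18.
Insert 17: 17 < 39 → go left; 17 > 12 → go right; 17 > 13 → go right; 17 < 38 → go left; 17 < 28 → go left; 17 < 18 → go left; 17 > 16 → go right. Place as right child of 16.
Insert 27: 27 < 39 → go left; 27 > 12 → go right; 27 > 13 → go right; 27 < 38 → go left; 27 < 28 → go left; 27 > 18 → go right. Place as right child of 18.
Insert 35: 35 < 39 → go left; 35 > 12 → go right; 35 > 13 → go right; 35 < 38 → go left; 35 > 28 → go right; 35 > 32 → go right. Place as right child of 32.
Insert 30: 30 < 39 → go left; 30 > 12 → go right; 30 > 13 → go right; 30 < 38 → go left; 30 > 28 → go right; 30 < 32 → go left. Place as left child of 32.
Insert 14: 14 < 39 → go left; 14 > 12 → go right; 14 > 13 → go right; 14 < 38 → go left; 14 < 28 → go left; 14 < 18 → go left; 14 < 16 → go left. Place as left child of 16.
Insert 37: 37 < 39 → go left; 37 > 12 → go right; 37 > 13 → go right; 37 < 38 → go left; 37 > 28 → go right; 37 > 32 → go right; 37 > 35 → go right. Place as right child of 35.
Insert 40: 40 > 39 → go right; 40 < 43 → go left. Place as left child of 43.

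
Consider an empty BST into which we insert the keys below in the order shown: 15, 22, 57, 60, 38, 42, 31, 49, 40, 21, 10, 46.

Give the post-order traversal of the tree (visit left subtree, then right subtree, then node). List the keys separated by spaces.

15: root
22: right child of 15 (depth 1)
57: right child of 22 (depth 2)
60: right child of 57 (depth 3)
38: left child of 57 (depth 3)
42: right child of 38 (depth 4)
31: left child of 38 (depth 4)
49: right child of 42 (depth 5)
40: left child of 42 (depth 5)
21: left child of 22 (depth 2)
10: left child of 15 (depth 1)
46: left child of 49 (depth 6)

10 21 31 40 46 49 42 38 60 57 22 15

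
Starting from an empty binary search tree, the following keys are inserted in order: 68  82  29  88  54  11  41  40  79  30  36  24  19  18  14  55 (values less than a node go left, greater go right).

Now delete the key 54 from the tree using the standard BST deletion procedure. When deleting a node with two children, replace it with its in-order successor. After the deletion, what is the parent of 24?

68: root
82: right child of 68 (depth 1)
29: left child of 68 (depth 1)
88: right child of 82 (depth 2)
54: right child of 29 (depth 2)
11: left child of 29 (depth 2)
41: left child of 54 (depth 3)
40: left child of 41 (depth 4)
79: left child of 82 (depth 2)
30: left child of 40 (depth 5)
36: right child of 30 (depth 6)
24: right child of 11 (depth 3)
19: left child of 24 (depth 4)
18: left child of 19 (depth 5)
14: left child of 18 (depth 6)
55: right child of 54 (depth 3)

Delete 54 (two children — replace with in-order successor).
After deletion, 24's parent is 11.

11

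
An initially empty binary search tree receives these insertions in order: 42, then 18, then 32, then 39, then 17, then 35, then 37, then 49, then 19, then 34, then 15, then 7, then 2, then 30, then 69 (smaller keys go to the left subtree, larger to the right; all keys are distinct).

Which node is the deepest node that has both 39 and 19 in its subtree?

32

Insert 42: tree is empty, so 42 becomes the root.
Insert 18: 18 < 42 → go left. Place as left child of 42.
Insert 32: 32 < 42 → go left; 32 > 18 → go right. Place as right child of 18.
Insert 39: 39 < 42 → go left; 39 > 18 → go right; 39 > 32 → go right. Place as right child of 32.
Insert 17: 17 < 42 → go left; 17 < 18 → go left. Place as left child of 18.
Insert 35: 35 < 42 → go left; 35 > 18 → go right; 35 > 32 → go right; 35 < 39 → go left. Place as left child of 39.
Insert 37: 37 < 42 → go left; 37 > 18 → go right; 37 > 32 → go right; 37 < 39 → go left; 37 > 35 → go right. Place as right child of 35.
Insert 49: 49 > 42 → go right. Place as right child of 42.
Insert 19: 19 < 42 → go left; 19 > 18 → go right; 19 < 32 → go left. Place as left child of 32.
Insert 34: 34 < 42 → go left; 34 > 18 → go right; 34 > 32 → go right; 34 < 39 → go left; 34 < 35 → go left. Place as left child of 35.
Insert 15: 15 < 42 → go left; 15 < 18 → go left; 15 < 17 → go left. Place as left child of 17.
Insert 7: 7 < 42 → go left; 7 < 18 → go left; 7 < 17 → go left; 7 < 15 → go left. Place as left child of 15.
Insert 2: 2 < 42 → go left; 2 < 18 → go left; 2 < 17 → go left; 2 < 15 → go left; 2 < 7 → go left. Place as left child of 7.
Insert 30: 30 < 42 → go left; 30 > 18 → go right; 30 < 32 → go left; 30 > 19 → go right. Place as right child of 19.
Insert 69: 69 > 42 → go right; 69 > 49 → go right. Place as right child of 49.

Path to 39: 42 → 18 → 32 → 39
Path to 19: 42 → 18 → 32 → 19
The paths share a prefix ending at 32, then split left and right.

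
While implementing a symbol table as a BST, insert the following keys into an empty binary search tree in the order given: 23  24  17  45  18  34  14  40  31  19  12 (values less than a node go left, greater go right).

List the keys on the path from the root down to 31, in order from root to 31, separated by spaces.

23 24 45 34 31

Resulting structure (node: left, right):
  23: L=17, R=24
  24: L=–, R=45
  17: L=14, R=18
  45: L=34, R=–
  18: L=–, R=19
  34: L=31, R=40
  14: L=12, R=–
  40: L=–, R=–
  31: L=–, R=–
  19: L=–, R=–
  12: L=–, R=–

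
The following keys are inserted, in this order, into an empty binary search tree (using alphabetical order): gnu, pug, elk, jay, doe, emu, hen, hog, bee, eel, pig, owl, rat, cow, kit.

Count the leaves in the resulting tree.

Insert gnu: tree is empty, so gnu becomes the root.
Insert pug: pug > gnu → go right. Place as right child of gnu.
Insert elk: elk < gnu → go left. Place as left child of gnu.
Insert jay: jay > gnu → go right; jay < pug → go left. Place as left child of pug.
Insert doe: doe < gnu → go left; doe < elk → go left. Place as left child of elk.
Insert emu: emu < gnu → go left; emu > elk → go right. Place as right child of elk.
Insert hen: hen > gnu → go right; hen < pug → go left; hen < jay → go left. Place as left child of jay.
Insert hog: hog > gnu → go right; hog < pug → go left; hog < jay → go left; hog > hen → go right. Place as right child of hen.
Insert bee: bee < gnu → go left; bee < elk → go left; bee < doe → go left. Place as left child of doe.
Insert eel: eel < gnu → go left; eel < elk → go left; eel > doe → go right. Place as right child of doe.
Insert pig: pig > gnu → go right; pig < pug → go left; pig > jay → go right. Place as right child of jay.
Insert owl: owl > gnu → go right; owl < pug → go left; owl > jay → go right; owl < pig → go left. Place as left child of pig.
Insert rat: rat > gnu → go right; rat > pug → go right. Place as right child of pug.
Insert cow: cow < gnu → go left; cow < elk → go left; cow < doe → go left; cow > bee → go right. Place as right child of bee.
Insert kit: kit > gnu → go right; kit < pug → go left; kit > jay → go right; kit < pig → go left; kit < owl → go left. Place as left child of owl.

Leaves: cow, eel, emu, hog, kit, rat — 6 in total.

6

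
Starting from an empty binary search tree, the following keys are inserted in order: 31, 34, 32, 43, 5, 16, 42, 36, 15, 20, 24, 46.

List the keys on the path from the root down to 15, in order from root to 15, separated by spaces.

31 5 16 15

Insert 31: tree is empty, so 31 becomes the root.
Insert 34: 34 > 31 → go right. Place as right child of 31.
Insert 32: 32 > 31 → go right; 32 < 34 → go left. Place as left child of 34.
Insert 43: 43 > 31 → go right; 43 > 34 → go right. Place as right child of 34.
Insert 5: 5 < 31 → go left. Place as left child of 31.
Insert 16: 16 < 31 → go left; 16 > 5 → go right. Place as right child of 5.
Insert 42: 42 > 31 → go right; 42 > 34 → go right; 42 < 43 → go left. Place as left child of 43.
Insert 36: 36 > 31 → go right; 36 > 34 → go right; 36 < 43 → go left; 36 < 42 → go left. Place as left child of 42.
Insert 15: 15 < 31 → go left; 15 > 5 → go right; 15 < 16 → go left. Place as left child of 16.
Insert 20: 20 < 31 → go left; 20 > 5 → go right; 20 > 16 → go right. Place as right child of 16.
Insert 24: 24 < 31 → go left; 24 > 5 → go right; 24 > 16 → go right; 24 > 20 → go right. Place as right child of 20.
Insert 46: 46 > 31 → go right; 46 > 34 → go right; 46 > 43 → go right. Place as right child of 43.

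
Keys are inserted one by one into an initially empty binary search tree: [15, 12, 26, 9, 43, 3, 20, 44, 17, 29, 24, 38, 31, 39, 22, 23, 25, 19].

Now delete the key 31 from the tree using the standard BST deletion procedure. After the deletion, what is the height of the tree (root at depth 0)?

5

Insert 15: tree is empty, so 15 becomes the root.
Insert 12: 12 < 15 → go left. Place as left child of 15.
Insert 26: 26 > 15 → go right. Place as right child of 15.
Insert 9: 9 < 15 → go left; 9 < 12 → go left. Place as left child of 12.
Insert 43: 43 > 15 → go right; 43 > 26 → go right. Place as right child of 26.
Insert 3: 3 < 15 → go left; 3 < 12 → go left; 3 < 9 → go left. Place as left child of 9.
Insert 20: 20 > 15 → go right; 20 < 26 → go left. Place as left child of 26.
Insert 44: 44 > 15 → go right; 44 > 26 → go right; 44 > 43 → go right. Place as right child of 43.
Insert 17: 17 > 15 → go right; 17 < 26 → go left; 17 < 20 → go left. Place as left child of 20.
Insert 29: 29 > 15 → go right; 29 > 26 → go right; 29 < 43 → go left. Place as left child of 43.
Insert 24: 24 > 15 → go right; 24 < 26 → go left; 24 > 20 → go right. Place as right child of 20.
Insert 38: 38 > 15 → go right; 38 > 26 → go right; 38 < 43 → go left; 38 > 29 → go right. Place as right child of 29.
Insert 31: 31 > 15 → go right; 31 > 26 → go right; 31 < 43 → go left; 31 > 29 → go right; 31 < 38 → go left. Place as left child of 38.
Insert 39: 39 > 15 → go right; 39 > 26 → go right; 39 < 43 → go left; 39 > 29 → go right; 39 > 38 → go right. Place as right child of 38.
Insert 22: 22 > 15 → go right; 22 < 26 → go left; 22 > 20 → go right; 22 < 24 → go left. Place as left child of 24.
Insert 23: 23 > 15 → go right; 23 < 26 → go left; 23 > 20 → go right; 23 < 24 → go left; 23 > 22 → go right. Place as right child of 22.
Insert 25: 25 > 15 → go right; 25 < 26 → go left; 25 > 20 → go right; 25 > 24 → go right. Place as right child of 24.
Insert 19: 19 > 15 → go right; 19 < 26 → go left; 19 < 20 → go left; 19 > 17 → go right. Place as right child of 17.

Delete 31 (at most one child — splice it out).
After deletion, deepest node is 39 at depth 5.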